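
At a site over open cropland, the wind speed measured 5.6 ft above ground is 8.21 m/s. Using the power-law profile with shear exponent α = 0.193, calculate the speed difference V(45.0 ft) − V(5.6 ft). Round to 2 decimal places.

4.06 m/s

Power law: V₂ = V₁ · (z₂/z₁)^α = 8.21 × (8.0357)^0.193 = 12.2748 m/s
ΔV = 12.2748 − 8.21 = 4.0648 m/s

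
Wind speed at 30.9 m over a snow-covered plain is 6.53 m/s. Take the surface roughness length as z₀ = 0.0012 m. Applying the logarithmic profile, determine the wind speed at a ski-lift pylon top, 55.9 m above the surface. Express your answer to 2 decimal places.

Log law: V(z) ∝ ln(z/z₀), so V₂/V₁ = ln(z₂/z₀) / ln(z₁/z₀).
ln(55.9/0.0012) = 10.7490, ln(30.9/0.0012) = 10.1562
V₂ = 6.53 × 10.7490/10.1562 = 6.53 × 1.0584 = 6.9112 m/s

6.91 m/s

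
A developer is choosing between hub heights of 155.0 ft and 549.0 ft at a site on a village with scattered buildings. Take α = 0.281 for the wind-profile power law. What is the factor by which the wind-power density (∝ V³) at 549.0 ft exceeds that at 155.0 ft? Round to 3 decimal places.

2.904

Speed ratio: V_B/V_A = (z_B/z_A)^α = (549.0/155.0)^0.281 = (3.5419)^0.281 = 1.42671
Power-density ratio: P_B/P_A = (V_B/V_A)³ = (1.42671)³ = 2.90409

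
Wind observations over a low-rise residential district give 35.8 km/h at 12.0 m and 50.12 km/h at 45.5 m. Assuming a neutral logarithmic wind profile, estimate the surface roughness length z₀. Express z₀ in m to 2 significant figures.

Log law: V(z) ∝ ln(z/z₀). With r = V₁/V₂ = 35.8/50.12 = 0.71429,
r · ln(z₂/z₀) = ln(z₁/z₀) ⇒ ln z₀ = (ln z₁ − r·ln z₂)/(1 − r)
ln z₀ = (2.48491 − 0.71429×3.81771) / 0.28571 = -0.8471
z₀ = exp(-0.8471) = 0.4287 m

z₀ ≈ 0.43 m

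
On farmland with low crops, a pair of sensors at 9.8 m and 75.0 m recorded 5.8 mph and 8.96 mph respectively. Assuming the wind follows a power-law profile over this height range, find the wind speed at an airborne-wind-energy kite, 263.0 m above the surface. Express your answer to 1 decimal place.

First find α: α = ln(V₂/V₁)/ln(z₂/z₁) = ln(8.96/5.8)/ln(75.0/9.8) = 0.43491/2.03511 = 0.2137
Extrapolate from 75.0 m to 263.0 m: V₃ = 8.96 × (263.0/75.0)^0.2137 = 8.96 × 1.3075 = 11.7153 mph

11.7 mph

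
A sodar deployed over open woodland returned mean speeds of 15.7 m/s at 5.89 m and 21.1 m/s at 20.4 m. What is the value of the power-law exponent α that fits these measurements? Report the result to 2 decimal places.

α ≈ 0.24

Power law: V₂/V₁ = (z₂/z₁)^α ⇒ α = ln(V₂/V₁) / ln(z₂/z₁)
α = ln(21.1/15.7) / ln(20.4/5.89) = ln(1.3439) / ln(3.4635)
  = 0.29561 / 1.24228 = 0.23796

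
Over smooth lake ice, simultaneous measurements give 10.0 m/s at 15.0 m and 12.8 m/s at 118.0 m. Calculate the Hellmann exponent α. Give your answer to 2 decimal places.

α ≈ 0.12

Power law: V₂/V₁ = (z₂/z₁)^α ⇒ α = ln(V₂/V₁) / ln(z₂/z₁)
α = ln(12.8/10.0) / ln(118.0/15.0) = ln(1.2800) / ln(7.8667)
  = 0.24686 / 2.06263 = 0.11968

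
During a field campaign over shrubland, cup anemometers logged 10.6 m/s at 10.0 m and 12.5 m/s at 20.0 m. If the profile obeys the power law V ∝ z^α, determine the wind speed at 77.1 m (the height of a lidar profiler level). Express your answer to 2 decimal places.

17.23 m/s

First find α: α = ln(V₂/V₁)/ln(z₂/z₁) = ln(12.5/10.6)/ln(20.0/10.0) = 0.16487/0.69315 = 0.2379
Extrapolate from 20.0 m to 77.1 m: V₃ = 12.5 × (77.1/20.0)^0.2379 = 12.5 × 1.3785 = 17.2307 m/s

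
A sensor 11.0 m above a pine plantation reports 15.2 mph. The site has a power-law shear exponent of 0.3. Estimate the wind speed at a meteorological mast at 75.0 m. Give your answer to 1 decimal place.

Power-law profile: V₂ = V₁ · (z₂/z₁)^α
V₂ = 15.2 × (75.0/11.0)^0.3 = 15.2 × (6.8182)^0.3
    = 15.2 × 1.7787 = 27.0361 mph

27.0 mph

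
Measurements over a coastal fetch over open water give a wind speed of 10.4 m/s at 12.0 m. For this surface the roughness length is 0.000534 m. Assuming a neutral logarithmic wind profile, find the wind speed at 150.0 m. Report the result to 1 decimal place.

Log law: V(z) ∝ ln(z/z₀), so V₂/V₁ = ln(z₂/z₀) / ln(z₁/z₀).
ln(150.0/0.000534) = 12.5458, ln(12.0/0.000534) = 10.0200
V₂ = 10.4 × 12.5458/10.0200 = 10.4 × 1.2521 = 13.0215 m/s

13.0 m/s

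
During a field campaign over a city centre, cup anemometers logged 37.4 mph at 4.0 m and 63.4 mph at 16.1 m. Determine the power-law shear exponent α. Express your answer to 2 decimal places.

Power law: V₂/V₁ = (z₂/z₁)^α ⇒ α = ln(V₂/V₁) / ln(z₂/z₁)
α = ln(63.4/37.4) / ln(16.1/4.0) = ln(1.6952) / ln(4.0250)
  = 0.52779 / 1.39252 = 0.37902

α ≈ 0.38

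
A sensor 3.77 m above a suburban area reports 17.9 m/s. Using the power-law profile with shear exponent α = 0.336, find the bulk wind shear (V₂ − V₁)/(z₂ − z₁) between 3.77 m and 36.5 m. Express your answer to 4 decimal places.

0.6258 m/s/m

Power law: V₂ = V₁ · (z₂/z₁)^α = 17.9 × (9.6817)^0.336 = 38.3825 m/s
ΔV/Δz = (38.3825 − 17.9)/(36.5 − 3.77) = 20.4825/32.7300 = 0.62580 m/s/m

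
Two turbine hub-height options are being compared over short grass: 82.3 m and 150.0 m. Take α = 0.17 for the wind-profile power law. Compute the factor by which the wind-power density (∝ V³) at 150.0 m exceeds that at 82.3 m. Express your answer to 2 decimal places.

Speed ratio: V_B/V_A = (z_B/z_A)^α = (150.0/82.3)^0.17 = (1.8226)^0.17 = 1.10743
Power-density ratio: P_B/P_A = (V_B/V_A)³ = (1.10743)³ = 1.35817

1.36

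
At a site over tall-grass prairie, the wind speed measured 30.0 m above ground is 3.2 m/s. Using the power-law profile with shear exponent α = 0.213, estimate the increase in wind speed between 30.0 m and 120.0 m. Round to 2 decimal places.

Power law: V₂ = V₁ · (z₂/z₁)^α = 3.2 × (4.0000)^0.213 = 4.2992 m/s
ΔV = 4.2992 − 3.2 = 1.0992 m/s

1.10 m/s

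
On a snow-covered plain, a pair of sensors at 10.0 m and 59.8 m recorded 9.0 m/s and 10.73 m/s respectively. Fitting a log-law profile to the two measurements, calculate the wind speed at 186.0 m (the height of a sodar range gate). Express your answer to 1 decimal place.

11.8 m/s

Log law: V ∝ ln(z/z₀). From the pair, with r = V₁/V₂ = 0.83877,
ln z₀ = (ln z₁ − r·ln z₂)/(1 − r) = (2.3026 − 0.83877×4.0910)/0.16123 = -7.0013 → z₀ = 0.0009107 m
V₃ = V₁ · ln(z₃/z₀)/ln(z₁/z₀) = 9.0 × 12.2271/9.3039 = 11.8277 m/s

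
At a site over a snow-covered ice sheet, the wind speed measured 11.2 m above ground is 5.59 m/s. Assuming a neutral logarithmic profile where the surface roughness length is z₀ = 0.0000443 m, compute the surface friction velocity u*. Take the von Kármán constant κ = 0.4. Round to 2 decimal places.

u* ≈ 0.18 m/s

Log law: V(z) = (u*/κ) · ln(z/z₀) ⇒ u* = κ · V / ln(z/z₀)
u* = 0.4 × 5.59 / ln(11.2/0.0000443) = 0.4 × 5.59 / 12.4404
   = 2.2360 / 12.4404 = 0.1797 m/s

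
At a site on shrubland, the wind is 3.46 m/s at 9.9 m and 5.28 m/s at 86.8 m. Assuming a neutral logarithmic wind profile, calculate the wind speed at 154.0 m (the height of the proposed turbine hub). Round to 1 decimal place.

Log law: V ∝ ln(z/z₀). From the pair, with r = V₁/V₂ = 0.65530,
ln z₀ = (ln z₁ − r·ln z₂)/(1 − r) = (2.2925 − 0.65530×4.4636)/0.34470 = -1.8349 → z₀ = 0.1596 m
V₃ = V₁ · ln(z₃/z₀)/ln(z₁/z₀) = 3.46 × 6.8718/4.1274 = 5.7606 m/s

5.8 m/s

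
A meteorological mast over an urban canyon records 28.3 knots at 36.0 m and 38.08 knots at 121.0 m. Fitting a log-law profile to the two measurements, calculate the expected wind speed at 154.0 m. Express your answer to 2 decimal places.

Log law: V ∝ ln(z/z₀). From the pair, with r = V₁/V₂ = 0.74317,
ln z₀ = (ln z₁ − r·ln z₂)/(1 − r) = (3.5835 − 0.74317×4.7958)/0.25683 = 0.0756 → z₀ = 1.079 m
V₃ = V₁ · ln(z₃/z₀)/ln(z₁/z₀) = 28.3 × 4.9613/3.5079 = 40.0256 knots

40.03 knots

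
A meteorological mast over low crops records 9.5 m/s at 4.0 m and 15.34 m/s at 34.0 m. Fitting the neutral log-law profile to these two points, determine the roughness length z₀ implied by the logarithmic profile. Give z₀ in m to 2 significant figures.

z₀ ≈ 0.12 m

Log law: V(z) ∝ ln(z/z₀). With r = V₁/V₂ = 9.5/15.34 = 0.61930,
r · ln(z₂/z₀) = ln(z₁/z₀) ⇒ ln z₀ = (ln z₁ − r·ln z₂)/(1 − r)
ln z₀ = (1.38629 − 0.61930×3.52636) / 0.38070 = -2.0950
z₀ = exp(-2.0950) = 0.1231 m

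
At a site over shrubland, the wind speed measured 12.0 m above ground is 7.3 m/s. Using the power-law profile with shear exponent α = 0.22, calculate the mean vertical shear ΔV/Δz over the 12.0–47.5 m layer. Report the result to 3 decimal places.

Power law: V₂ = V₁ · (z₂/z₁)^α = 7.3 × (3.9583)^0.22 = 9.8804 m/s
ΔV/Δz = (9.8804 − 7.3)/(47.5 − 12.0) = 2.5804/35.5000 = 0.07269 m/s/m

0.073 m/s/m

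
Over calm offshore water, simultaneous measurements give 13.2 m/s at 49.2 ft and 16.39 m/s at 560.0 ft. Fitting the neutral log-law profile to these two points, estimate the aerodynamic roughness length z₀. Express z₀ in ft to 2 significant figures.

z₀ ≈ 0.0021 ft

Log law: V(z) ∝ ln(z/z₀). With r = V₁/V₂ = 13.2/16.39 = 0.80537,
r · ln(z₂/z₀) = ln(z₁/z₀) ⇒ ln z₀ = (ln z₁ − r·ln z₂)/(1 − r)
ln z₀ = (3.89589 − 0.80537×6.32794) / 0.19463 = -6.1677
z₀ = exp(-6.1677) = 0.002096 ft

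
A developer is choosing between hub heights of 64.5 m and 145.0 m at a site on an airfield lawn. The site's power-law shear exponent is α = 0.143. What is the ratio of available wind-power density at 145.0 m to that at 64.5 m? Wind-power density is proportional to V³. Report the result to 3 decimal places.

Speed ratio: V_B/V_A = (z_B/z_A)^α = (145.0/64.5)^0.143 = (2.2481)^0.143 = 1.12282
Power-density ratio: P_B/P_A = (V_B/V_A)³ = (1.12282)³ = 1.41555

1.416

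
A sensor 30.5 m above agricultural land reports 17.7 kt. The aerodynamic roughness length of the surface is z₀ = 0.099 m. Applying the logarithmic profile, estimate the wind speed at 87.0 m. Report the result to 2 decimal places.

20.94 kt

Log law: V(z) ∝ ln(z/z₀), so V₂/V₁ = ln(z₂/z₀) / ln(z₁/z₀).
ln(87.0/0.099) = 6.7785, ln(30.5/0.099) = 5.7304
V₂ = 17.7 × 6.7785/5.7304 = 17.7 × 1.1829 = 20.9376 kt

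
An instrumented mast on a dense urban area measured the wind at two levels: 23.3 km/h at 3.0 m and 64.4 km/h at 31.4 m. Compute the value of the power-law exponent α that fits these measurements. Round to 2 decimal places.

α ≈ 0.43

Power law: V₂/V₁ = (z₂/z₁)^α ⇒ α = ln(V₂/V₁) / ln(z₂/z₁)
α = ln(64.4/23.3) / ln(31.4/3.0) = ln(2.7639) / ln(10.4667)
  = 1.01666 / 2.34820 = 0.43295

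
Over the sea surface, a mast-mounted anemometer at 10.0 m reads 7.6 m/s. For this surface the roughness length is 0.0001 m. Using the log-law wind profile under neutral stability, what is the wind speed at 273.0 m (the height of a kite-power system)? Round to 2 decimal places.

Log law: V(z) ∝ ln(z/z₀), so V₂/V₁ = ln(z₂/z₀) / ln(z₁/z₀).
ln(273.0/0.0001) = 14.8198, ln(10.0/0.0001) = 11.5129
V₂ = 7.6 × 14.8198/11.5129 = 7.6 × 1.2872 = 9.7830 m/s

9.78 m/s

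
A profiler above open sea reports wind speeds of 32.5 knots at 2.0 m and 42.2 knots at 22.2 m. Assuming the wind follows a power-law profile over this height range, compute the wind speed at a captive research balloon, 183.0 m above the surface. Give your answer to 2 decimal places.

First find α: α = ln(V₂/V₁)/ln(z₂/z₁) = ln(42.2/32.5)/ln(22.2/2.0) = 0.26118/2.40695 = 0.1085
Extrapolate from 22.2 m to 183.0 m: V₃ = 42.2 × (183.0/22.2)^0.1085 = 42.2 × 1.2572 = 53.0541 knots

53.05 knots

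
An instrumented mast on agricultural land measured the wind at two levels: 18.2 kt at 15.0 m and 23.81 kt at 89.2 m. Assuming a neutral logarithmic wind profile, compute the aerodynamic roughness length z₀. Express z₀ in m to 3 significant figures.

Log law: V(z) ∝ ln(z/z₀). With r = V₁/V₂ = 18.2/23.81 = 0.76438,
r · ln(z₂/z₀) = ln(z₁/z₀) ⇒ ln z₀ = (ln z₁ − r·ln z₂)/(1 − r)
ln z₀ = (2.70805 − 0.76438×4.49088) / 0.23562 = -3.0758
z₀ = exp(-3.0758) = 0.04615 m

z₀ ≈ 0.0462 m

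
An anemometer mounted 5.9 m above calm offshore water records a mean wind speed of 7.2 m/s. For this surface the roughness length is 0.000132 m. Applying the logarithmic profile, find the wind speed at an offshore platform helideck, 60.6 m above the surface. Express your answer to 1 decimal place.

8.8 m/s

Log law: V(z) ∝ ln(z/z₀), so V₂/V₁ = ln(z₂/z₀) / ln(z₁/z₀).
ln(60.6/0.000132) = 13.0370, ln(5.9/0.000132) = 10.7077
V₂ = 7.2 × 13.0370/10.7077 = 7.2 × 1.2175 = 8.7663 m/s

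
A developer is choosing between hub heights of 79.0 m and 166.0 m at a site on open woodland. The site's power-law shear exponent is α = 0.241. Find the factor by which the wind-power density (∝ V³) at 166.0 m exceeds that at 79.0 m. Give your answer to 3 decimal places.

Speed ratio: V_B/V_A = (z_B/z_A)^α = (166.0/79.0)^0.241 = (2.1013)^0.241 = 1.19596
Power-density ratio: P_B/P_A = (V_B/V_A)³ = (1.19596)³ = 1.71062

1.711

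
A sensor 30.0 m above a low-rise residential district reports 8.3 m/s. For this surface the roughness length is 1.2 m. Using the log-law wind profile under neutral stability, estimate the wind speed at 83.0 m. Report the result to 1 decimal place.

10.9 m/s

Log law: V(z) ∝ ln(z/z₀), so V₂/V₁ = ln(z₂/z₀) / ln(z₁/z₀).
ln(83.0/1.2) = 4.2365, ln(30.0/1.2) = 3.2189
V₂ = 8.3 × 4.2365/3.2189 = 8.3 × 1.3161 = 10.9240 m/s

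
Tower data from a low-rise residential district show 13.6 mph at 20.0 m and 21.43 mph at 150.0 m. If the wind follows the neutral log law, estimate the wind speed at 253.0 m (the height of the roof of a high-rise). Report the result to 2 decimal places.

23.46 mph

Log law: V ∝ ln(z/z₀). From the pair, with r = V₁/V₂ = 0.63462,
ln z₀ = (ln z₁ − r·ln z₂)/(1 − r) = (2.9957 − 0.63462×5.0106)/0.36538 = -0.5040 → z₀ = 0.6041 m
V₃ = V₁ · ln(z₃/z₀)/ln(z₁/z₀) = 13.6 × 6.0374/3.4997 = 23.4614 mph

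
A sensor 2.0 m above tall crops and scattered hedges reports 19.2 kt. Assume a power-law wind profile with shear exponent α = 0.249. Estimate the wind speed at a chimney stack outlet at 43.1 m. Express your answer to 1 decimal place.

Power-law profile: V₂ = V₁ · (z₂/z₁)^α
V₂ = 19.2 × (43.1/2.0)^0.249 = 19.2 × (21.5500)^0.249
    = 19.2 × 2.1480 = 41.2410 kt

41.2 kt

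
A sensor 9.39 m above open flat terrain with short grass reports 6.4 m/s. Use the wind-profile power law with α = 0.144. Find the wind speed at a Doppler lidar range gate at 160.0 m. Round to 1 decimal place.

Power-law profile: V₂ = V₁ · (z₂/z₁)^α
V₂ = 6.4 × (160.0/9.39)^0.144 = 6.4 × (17.0394)^0.144
    = 6.4 × 1.5043 = 9.6274 m/s

9.6 m/s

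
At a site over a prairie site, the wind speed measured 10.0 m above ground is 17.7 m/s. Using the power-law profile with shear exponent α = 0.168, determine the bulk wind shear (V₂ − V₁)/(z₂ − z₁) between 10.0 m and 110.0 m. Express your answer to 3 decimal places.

0.088 m/s/m

Power law: V₂ = V₁ · (z₂/z₁)^α = 17.7 × (11.0000)^0.168 = 26.4806 m/s
ΔV/Δz = (26.4806 − 17.7)/(110.0 − 10.0) = 8.7806/100.0000 = 0.08781 m/s/m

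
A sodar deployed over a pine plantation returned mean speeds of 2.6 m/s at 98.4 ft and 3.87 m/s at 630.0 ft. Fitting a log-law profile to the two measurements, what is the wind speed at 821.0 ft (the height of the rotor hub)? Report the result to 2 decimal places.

4.05 m/s

Log law: V ∝ ln(z/z₀). From the pair, with r = V₁/V₂ = 0.67183,
ln z₀ = (ln z₁ − r·ln z₂)/(1 − r) = (4.5890 − 0.67183×6.4457)/0.32817 = 0.7880 → z₀ = 2.199 ft
V₃ = V₁ · ln(z₃/z₀)/ln(z₁/z₀) = 2.6 × 5.9226/3.8011 = 4.0511 m/s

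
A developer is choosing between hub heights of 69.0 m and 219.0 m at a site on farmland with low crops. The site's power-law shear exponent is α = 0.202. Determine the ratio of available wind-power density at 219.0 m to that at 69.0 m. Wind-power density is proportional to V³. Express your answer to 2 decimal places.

2.01

Speed ratio: V_B/V_A = (z_B/z_A)^α = (219.0/69.0)^0.202 = (3.1739)^0.202 = 1.26276
Power-density ratio: P_B/P_A = (V_B/V_A)³ = (1.26276)³ = 2.01357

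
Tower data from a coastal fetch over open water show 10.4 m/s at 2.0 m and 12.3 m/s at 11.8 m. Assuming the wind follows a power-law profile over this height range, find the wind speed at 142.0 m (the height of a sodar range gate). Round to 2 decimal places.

First find α: α = ln(V₂/V₁)/ln(z₂/z₁) = ln(12.3/10.4)/ln(11.8/2.0) = 0.16779/1.77495 = 0.0945
Extrapolate from 11.8 m to 142.0 m: V₃ = 12.3 × (142.0/11.8)^0.0945 = 12.3 × 1.2651 = 15.5611 m/s

15.56 m/s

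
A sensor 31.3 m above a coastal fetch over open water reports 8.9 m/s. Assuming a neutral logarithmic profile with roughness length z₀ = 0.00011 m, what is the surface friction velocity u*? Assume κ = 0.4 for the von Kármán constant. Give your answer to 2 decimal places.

Log law: V(z) = (u*/κ) · ln(z/z₀) ⇒ u* = κ · V / ln(z/z₀)
u* = 0.4 × 8.9 / ln(31.3/0.00011) = 0.4 × 8.9 / 12.5586
   = 3.5600 / 12.5586 = 0.2835 m/s

u* ≈ 0.28 m/s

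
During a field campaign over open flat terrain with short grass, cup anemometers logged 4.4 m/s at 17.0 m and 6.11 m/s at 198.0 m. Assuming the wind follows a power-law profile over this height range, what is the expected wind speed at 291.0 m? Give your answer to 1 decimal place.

First find α: α = ln(V₂/V₁)/ln(z₂/z₁) = ln(6.11/4.4)/ln(198.0/17.0) = 0.32832/2.45505 = 0.1337
Extrapolate from 198.0 m to 291.0 m: V₃ = 6.11 × (291.0/198.0)^0.1337 = 6.11 × 1.0528 = 6.4329 m/s

6.4 m/s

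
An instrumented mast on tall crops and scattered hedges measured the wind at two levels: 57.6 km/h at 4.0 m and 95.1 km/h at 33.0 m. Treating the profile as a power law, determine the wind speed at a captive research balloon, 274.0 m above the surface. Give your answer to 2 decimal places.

157.25 km/h

First find α: α = ln(V₂/V₁)/ln(z₂/z₁) = ln(95.1/57.6)/ln(33.0/4.0) = 0.50141/2.11021 = 0.2376
Extrapolate from 33.0 m to 274.0 m: V₃ = 95.1 × (274.0/33.0)^0.2376 = 95.1 × 1.6536 = 157.2533 km/h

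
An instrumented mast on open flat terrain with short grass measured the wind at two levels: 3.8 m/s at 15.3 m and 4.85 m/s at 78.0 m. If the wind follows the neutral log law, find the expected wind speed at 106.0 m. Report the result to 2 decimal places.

5.05 m/s

Log law: V ∝ ln(z/z₀). From the pair, with r = V₁/V₂ = 0.78351,
ln z₀ = (ln z₁ − r·ln z₂)/(1 − r) = (2.7279 − 0.78351×4.3567)/0.21649 = -3.1671 → z₀ = 0.04213 m
V₃ = V₁ · ln(z₃/z₀)/ln(z₁/z₀) = 3.8 × 7.8305/5.8949 = 5.0477 m/s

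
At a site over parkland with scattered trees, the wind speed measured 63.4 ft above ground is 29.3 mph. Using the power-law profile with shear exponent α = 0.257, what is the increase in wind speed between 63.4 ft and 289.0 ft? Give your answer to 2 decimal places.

13.97 mph

Power law: V₂ = V₁ · (z₂/z₁)^α = 29.3 × (4.5584)^0.257 = 43.2695 mph
ΔV = 43.2695 − 29.3 = 13.9695 mph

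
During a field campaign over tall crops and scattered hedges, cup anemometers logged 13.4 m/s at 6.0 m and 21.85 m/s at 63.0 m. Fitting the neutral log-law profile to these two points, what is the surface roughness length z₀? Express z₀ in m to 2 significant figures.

z₀ ≈ 0.14 m

Log law: V(z) ∝ ln(z/z₀). With r = V₁/V₂ = 13.4/21.85 = 0.61327,
r · ln(z₂/z₀) = ln(z₁/z₀) ⇒ ln z₀ = (ln z₁ − r·ln z₂)/(1 − r)
ln z₀ = (1.79176 − 0.61327×4.14313) / 0.38673 = -1.9370
z₀ = exp(-1.9370) = 0.1441 m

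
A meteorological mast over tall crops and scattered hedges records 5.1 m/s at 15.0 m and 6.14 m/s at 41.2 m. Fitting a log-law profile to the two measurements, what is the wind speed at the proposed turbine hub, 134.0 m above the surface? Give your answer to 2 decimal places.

Log law: V ∝ ln(z/z₀). From the pair, with r = V₁/V₂ = 0.83062,
ln z₀ = (ln z₁ − r·ln z₂)/(1 − r) = (2.7081 − 0.83062×3.7184)/0.16938 = -2.2467 → z₀ = 0.1057 m
V₃ = V₁ · ln(z₃/z₀)/ln(z₁/z₀) = 5.1 × 7.1446/4.9548 = 7.3540 m/s

7.35 m/s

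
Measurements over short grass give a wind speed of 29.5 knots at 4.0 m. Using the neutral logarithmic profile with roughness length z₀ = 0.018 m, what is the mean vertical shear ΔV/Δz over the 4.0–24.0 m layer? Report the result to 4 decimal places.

0.4891 knots/m

Log law: V₂ = V₁ · ln(z₂/z₀)/ln(z₁/z₀) = 29.5 × 7.1954/5.4037 = 39.2817 knots
ΔV/Δz = (39.2817 − 29.5)/(24.0 − 4.0) = 9.7817/20.0000 = 0.48908 knots/m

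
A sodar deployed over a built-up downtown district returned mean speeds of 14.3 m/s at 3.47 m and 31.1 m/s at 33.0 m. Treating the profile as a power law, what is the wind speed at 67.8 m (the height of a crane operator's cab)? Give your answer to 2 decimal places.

First find α: α = ln(V₂/V₁)/ln(z₂/z₁) = ln(31.1/14.3)/ln(33.0/3.47) = 0.77695/2.25235 = 0.3449
Extrapolate from 33.0 m to 67.8 m: V₃ = 31.1 × (67.8/33.0)^0.3449 = 31.1 × 1.2820 = 39.8687 m/s

39.87 m/s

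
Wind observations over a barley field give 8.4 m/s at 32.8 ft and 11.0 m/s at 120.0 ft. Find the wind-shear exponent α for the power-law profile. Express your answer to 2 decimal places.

α ≈ 0.21

Power law: V₂/V₁ = (z₂/z₁)^α ⇒ α = ln(V₂/V₁) / ln(z₂/z₁)
α = ln(11.0/8.4) / ln(120.0/32.8) = ln(1.3095) / ln(3.6585)
  = 0.26966 / 1.29706 = 0.20790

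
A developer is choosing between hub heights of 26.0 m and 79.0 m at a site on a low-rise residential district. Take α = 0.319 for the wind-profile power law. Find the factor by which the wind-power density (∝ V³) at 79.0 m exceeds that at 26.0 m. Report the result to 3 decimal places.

Speed ratio: V_B/V_A = (z_B/z_A)^α = (79.0/26.0)^0.319 = (3.0385)^0.319 = 1.42550
Power-density ratio: P_B/P_A = (V_B/V_A)³ = (1.42550)³ = 2.89667

2.897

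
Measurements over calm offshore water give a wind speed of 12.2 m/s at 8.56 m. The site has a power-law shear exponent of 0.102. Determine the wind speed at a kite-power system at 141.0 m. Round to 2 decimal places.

Power-law profile: V₂ = V₁ · (z₂/z₁)^α
V₂ = 12.2 × (141.0/8.56)^0.102 = 12.2 × (16.4720)^0.102
    = 12.2 × 1.3308 = 16.2356 m/s

16.24 m/s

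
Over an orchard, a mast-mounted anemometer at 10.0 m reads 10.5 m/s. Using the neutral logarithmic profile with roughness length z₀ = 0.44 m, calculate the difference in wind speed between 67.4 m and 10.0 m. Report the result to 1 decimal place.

6.4 m/s

Log law: V₂ = V₁ · ln(z₂/z₀)/ln(z₁/z₀) = 10.5 × 5.0316/3.1236 = 16.9140 m/s
ΔV = 16.9140 − 10.5 = 6.4140 m/s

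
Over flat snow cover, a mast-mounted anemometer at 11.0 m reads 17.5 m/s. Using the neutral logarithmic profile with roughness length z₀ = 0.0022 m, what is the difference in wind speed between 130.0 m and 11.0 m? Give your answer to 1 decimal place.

Log law: V₂ = V₁ · ln(z₂/z₀)/ln(z₁/z₀) = 17.5 × 10.9868/8.5172 = 22.5743 m/s
ΔV = 22.5743 − 17.5 = 5.0743 m/s

5.1 m/s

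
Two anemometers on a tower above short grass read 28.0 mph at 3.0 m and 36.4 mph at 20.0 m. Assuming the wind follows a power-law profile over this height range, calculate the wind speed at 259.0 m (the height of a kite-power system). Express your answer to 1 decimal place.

51.9 mph

First find α: α = ln(V₂/V₁)/ln(z₂/z₁) = ln(36.4/28.0)/ln(20.0/3.0) = 0.26236/1.89712 = 0.1383
Extrapolate from 20.0 m to 259.0 m: V₃ = 36.4 × (259.0/20.0)^0.1383 = 36.4 × 1.4250 = 51.8709 mph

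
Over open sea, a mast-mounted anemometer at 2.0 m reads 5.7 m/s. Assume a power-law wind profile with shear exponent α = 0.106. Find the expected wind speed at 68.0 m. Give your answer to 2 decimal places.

Power-law profile: V₂ = V₁ · (z₂/z₁)^α
V₂ = 5.7 × (68.0/2.0)^0.106 = 5.7 × (34.0000)^0.106
    = 5.7 × 1.4532 = 8.2835 m/s

8.28 m/s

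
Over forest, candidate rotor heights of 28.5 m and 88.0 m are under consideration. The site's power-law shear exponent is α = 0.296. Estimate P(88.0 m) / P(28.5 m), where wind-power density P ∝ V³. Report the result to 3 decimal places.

2.721

Speed ratio: V_B/V_A = (z_B/z_A)^α = (88.0/28.5)^0.296 = (3.0877)^0.296 = 1.39615
Power-density ratio: P_B/P_A = (V_B/V_A)³ = (1.39615)³ = 2.72144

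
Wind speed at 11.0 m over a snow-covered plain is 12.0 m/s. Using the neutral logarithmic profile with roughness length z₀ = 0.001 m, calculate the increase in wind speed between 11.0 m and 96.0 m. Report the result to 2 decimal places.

2.79 m/s

Log law: V₂ = V₁ · ln(z₂/z₀)/ln(z₁/z₀) = 12.0 × 11.4721/9.3057 = 14.7937 m/s
ΔV = 14.7937 − 12.0 = 2.7937 m/s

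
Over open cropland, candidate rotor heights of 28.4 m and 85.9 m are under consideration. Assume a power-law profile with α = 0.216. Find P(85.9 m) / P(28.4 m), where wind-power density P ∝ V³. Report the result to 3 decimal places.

2.049

Speed ratio: V_B/V_A = (z_B/z_A)^α = (85.9/28.4)^0.216 = (3.0246)^0.216 = 1.27006
Power-density ratio: P_B/P_A = (V_B/V_A)³ = (1.27006)³ = 2.04869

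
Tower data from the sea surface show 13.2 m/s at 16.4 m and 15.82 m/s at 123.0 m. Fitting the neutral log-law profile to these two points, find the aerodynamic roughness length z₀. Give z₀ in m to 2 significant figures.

z₀ ≈ 0.00064 m

Log law: V(z) ∝ ln(z/z₀). With r = V₁/V₂ = 13.2/15.82 = 0.83439,
r · ln(z₂/z₀) = ln(z₁/z₀) ⇒ ln z₀ = (ln z₁ − r·ln z₂)/(1 − r)
ln z₀ = (2.79728 − 0.83439×4.81218) / 0.16561 = -7.3541
z₀ = exp(-7.3541) = 0.0006399 m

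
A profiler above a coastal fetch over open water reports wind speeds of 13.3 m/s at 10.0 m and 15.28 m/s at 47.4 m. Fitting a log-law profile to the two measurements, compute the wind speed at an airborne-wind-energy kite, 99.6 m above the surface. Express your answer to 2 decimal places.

16.22 m/s

Log law: V ∝ ln(z/z₀). From the pair, with r = V₁/V₂ = 0.87042,
ln z₀ = (ln z₁ − r·ln z₂)/(1 − r) = (2.3026 − 0.87042×3.8586)/0.12958 = -8.1496 → z₀ = 0.0002889 m
V₃ = V₁ · ln(z₃/z₀)/ln(z₁/z₀) = 13.3 × 12.7507/10.4522 = 16.2249 m/s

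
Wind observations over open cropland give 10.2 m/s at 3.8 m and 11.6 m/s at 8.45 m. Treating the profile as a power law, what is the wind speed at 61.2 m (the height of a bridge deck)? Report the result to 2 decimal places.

First find α: α = ln(V₂/V₁)/ln(z₂/z₁) = ln(11.6/10.2)/ln(8.45/3.8) = 0.12862/0.79917 = 0.1609
Extrapolate from 8.45 m to 61.2 m: V₃ = 11.6 × (61.2/8.45)^0.1609 = 11.6 × 1.3753 = 15.9532 m/s

15.95 m/s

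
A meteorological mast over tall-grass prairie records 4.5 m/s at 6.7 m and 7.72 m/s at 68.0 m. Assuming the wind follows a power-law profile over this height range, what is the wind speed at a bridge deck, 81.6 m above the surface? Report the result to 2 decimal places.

8.05 m/s

First find α: α = ln(V₂/V₁)/ln(z₂/z₁) = ln(7.72/4.5)/ln(68.0/6.7) = 0.53974/2.31740 = 0.2329
Extrapolate from 68.0 m to 81.6 m: V₃ = 7.72 × (81.6/68.0)^0.2329 = 7.72 × 1.0434 = 8.0549 m/s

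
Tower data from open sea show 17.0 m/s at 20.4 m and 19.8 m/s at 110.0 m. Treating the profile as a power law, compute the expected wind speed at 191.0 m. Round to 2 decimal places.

20.81 m/s

First find α: α = ln(V₂/V₁)/ln(z₂/z₁) = ln(19.8/17.0)/ln(110.0/20.4) = 0.15247/1.68495 = 0.0905
Extrapolate from 110.0 m to 191.0 m: V₃ = 19.8 × (191.0/110.0)^0.0905 = 19.8 × 1.0512 = 20.8137 m/s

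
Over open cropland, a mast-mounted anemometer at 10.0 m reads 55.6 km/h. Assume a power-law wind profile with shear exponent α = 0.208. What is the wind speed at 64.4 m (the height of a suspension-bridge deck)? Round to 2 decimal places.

Power-law profile: V₂ = V₁ · (z₂/z₁)^α
V₂ = 55.6 × (64.4/10.0)^0.208 = 55.6 × (6.4400)^0.208
    = 55.6 × 1.4732 = 81.9074 km/h

81.91 km/h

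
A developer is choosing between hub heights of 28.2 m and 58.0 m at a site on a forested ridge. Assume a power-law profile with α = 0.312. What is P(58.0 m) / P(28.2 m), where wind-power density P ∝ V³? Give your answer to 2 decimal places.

1.96

Speed ratio: V_B/V_A = (z_B/z_A)^α = (58.0/28.2)^0.312 = (2.0567)^0.312 = 1.25231
Power-density ratio: P_B/P_A = (V_B/V_A)³ = (1.25231)³ = 1.96397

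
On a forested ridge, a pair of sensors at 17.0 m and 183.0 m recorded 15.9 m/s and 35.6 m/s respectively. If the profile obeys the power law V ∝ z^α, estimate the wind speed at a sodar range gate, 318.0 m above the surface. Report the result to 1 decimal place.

First find α: α = ln(V₂/V₁)/ln(z₂/z₁) = ln(35.6/15.9)/ln(183.0/17.0) = 0.80603/2.37627 = 0.3392
Extrapolate from 183.0 m to 318.0 m: V₃ = 35.6 × (318.0/183.0)^0.3392 = 35.6 × 1.2061 = 42.9387 m/s

42.9 m/s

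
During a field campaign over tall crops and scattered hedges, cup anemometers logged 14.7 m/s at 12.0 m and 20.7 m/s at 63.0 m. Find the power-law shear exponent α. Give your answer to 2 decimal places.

α ≈ 0.21

Power law: V₂/V₁ = (z₂/z₁)^α ⇒ α = ln(V₂/V₁) / ln(z₂/z₁)
α = ln(20.7/14.7) / ln(63.0/12.0) = ln(1.4082) / ln(5.2500)
  = 0.34229 / 1.65823 = 0.20642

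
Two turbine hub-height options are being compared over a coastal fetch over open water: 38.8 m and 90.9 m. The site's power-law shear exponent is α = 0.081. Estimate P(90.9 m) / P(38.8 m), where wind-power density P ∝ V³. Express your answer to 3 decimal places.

Speed ratio: V_B/V_A = (z_B/z_A)^α = (90.9/38.8)^0.081 = (2.3428)^0.081 = 1.07139
Power-density ratio: P_B/P_A = (V_B/V_A)³ = (1.07139)³ = 1.22983

1.230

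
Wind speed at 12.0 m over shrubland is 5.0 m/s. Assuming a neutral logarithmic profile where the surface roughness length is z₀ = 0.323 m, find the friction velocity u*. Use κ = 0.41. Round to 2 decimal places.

u* ≈ 0.57 m/s

Log law: V(z) = (u*/κ) · ln(z/z₀) ⇒ u* = κ · V / ln(z/z₀)
u* = 0.41 × 5.0 / ln(12.0/0.323) = 0.41 × 5.0 / 3.6150
   = 2.0500 / 3.6150 = 0.5671 m/s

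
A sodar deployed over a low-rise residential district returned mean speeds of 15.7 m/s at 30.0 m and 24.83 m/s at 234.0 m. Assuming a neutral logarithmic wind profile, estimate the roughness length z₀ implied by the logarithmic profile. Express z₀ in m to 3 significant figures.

Log law: V(z) ∝ ln(z/z₀). With r = V₁/V₂ = 15.7/24.83 = 0.63230,
r · ln(z₂/z₀) = ln(z₁/z₀) ⇒ ln z₀ = (ln z₁ − r·ln z₂)/(1 − r)
ln z₀ = (3.40120 − 0.63230×5.45532) / 0.36770 = -0.1311
z₀ = exp(-0.1311) = 0.8771 m

z₀ ≈ 0.877 m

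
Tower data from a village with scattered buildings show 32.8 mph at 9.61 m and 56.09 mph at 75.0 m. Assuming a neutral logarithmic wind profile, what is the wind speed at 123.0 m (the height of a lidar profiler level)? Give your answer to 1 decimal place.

Log law: V ∝ ln(z/z₀). From the pair, with r = V₁/V₂ = 0.58477,
ln z₀ = (ln z₁ − r·ln z₂)/(1 − r) = (2.2628 − 0.58477×4.3175)/0.41523 = -0.6309 → z₀ = 0.5321 m
V₃ = V₁ · ln(z₃/z₀)/ln(z₁/z₀) = 32.8 × 5.4431/2.8937 = 61.6974 mph

61.7 mph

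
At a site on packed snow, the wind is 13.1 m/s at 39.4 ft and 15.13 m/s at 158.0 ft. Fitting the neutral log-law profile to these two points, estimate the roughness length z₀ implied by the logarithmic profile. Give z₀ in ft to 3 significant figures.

Log law: V(z) ∝ ln(z/z₀). With r = V₁/V₂ = 13.1/15.13 = 0.86583,
r · ln(z₂/z₀) = ln(z₁/z₀) ⇒ ln z₀ = (ln z₁ − r·ln z₂)/(1 − r)
ln z₀ = (3.67377 − 0.86583×5.06260) / 0.13417 = -5.2886
z₀ = exp(-5.2886) = 0.005049 ft

z₀ ≈ 0.00505 ft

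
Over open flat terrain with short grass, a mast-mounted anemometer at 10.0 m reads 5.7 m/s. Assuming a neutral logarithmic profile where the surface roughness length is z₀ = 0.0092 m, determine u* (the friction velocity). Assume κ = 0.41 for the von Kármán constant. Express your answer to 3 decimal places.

u* ≈ 0.334 m/s

Log law: V(z) = (u*/κ) · ln(z/z₀) ⇒ u* = κ · V / ln(z/z₀)
u* = 0.41 × 5.7 / ln(10.0/0.0092) = 0.41 × 5.7 / 6.9911
   = 2.3370 / 6.9911 = 0.3343 m/s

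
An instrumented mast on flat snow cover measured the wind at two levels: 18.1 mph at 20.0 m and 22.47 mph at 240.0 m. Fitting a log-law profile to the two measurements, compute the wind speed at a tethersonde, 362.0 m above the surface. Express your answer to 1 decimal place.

Log law: V ∝ ln(z/z₀). From the pair, with r = V₁/V₂ = 0.80552,
ln z₀ = (ln z₁ − r·ln z₂)/(1 − r) = (2.9957 − 0.80552×5.4806)/0.19448 = -7.2964 → z₀ = 0.0006779 m
V₃ = V₁ · ln(z₃/z₀)/ln(z₁/z₀) = 18.1 × 13.1881/10.2922 = 23.1928 mph

23.2 mph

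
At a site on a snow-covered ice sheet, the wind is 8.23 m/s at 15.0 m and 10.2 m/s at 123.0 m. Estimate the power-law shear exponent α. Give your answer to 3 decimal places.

Power law: V₂/V₁ = (z₂/z₁)^α ⇒ α = ln(V₂/V₁) / ln(z₂/z₁)
α = ln(10.2/8.23) / ln(123.0/15.0) = ln(1.2394) / ln(8.2000)
  = 0.21460 / 2.10413 = 0.10199

α ≈ 0.102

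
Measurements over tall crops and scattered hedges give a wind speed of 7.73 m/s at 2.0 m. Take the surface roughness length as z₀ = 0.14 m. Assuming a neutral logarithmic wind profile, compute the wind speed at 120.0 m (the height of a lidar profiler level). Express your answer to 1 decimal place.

Log law: V(z) ∝ ln(z/z₀), so V₂/V₁ = ln(z₂/z₀) / ln(z₁/z₀).
ln(120.0/0.14) = 6.7536, ln(2.0/0.14) = 2.6593
V₂ = 7.73 × 6.7536/2.6593 = 7.73 × 2.5397 = 19.6315 m/s

19.6 m/s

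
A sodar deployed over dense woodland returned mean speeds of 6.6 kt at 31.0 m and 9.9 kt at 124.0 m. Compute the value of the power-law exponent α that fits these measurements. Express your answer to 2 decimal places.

α ≈ 0.29

Power law: V₂/V₁ = (z₂/z₁)^α ⇒ α = ln(V₂/V₁) / ln(z₂/z₁)
α = ln(9.9/6.6) / ln(124.0/31.0) = ln(1.5000) / ln(4.0000)
  = 0.40547 / 1.38629 = 0.29248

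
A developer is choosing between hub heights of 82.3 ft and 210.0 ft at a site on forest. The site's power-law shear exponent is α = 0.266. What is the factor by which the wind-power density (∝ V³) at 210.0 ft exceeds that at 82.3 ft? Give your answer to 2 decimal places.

Speed ratio: V_B/V_A = (z_B/z_A)^α = (210.0/82.3)^0.266 = (2.5516)^0.266 = 1.28296
Power-density ratio: P_B/P_A = (V_B/V_A)³ = (1.28296)³ = 2.11175

2.11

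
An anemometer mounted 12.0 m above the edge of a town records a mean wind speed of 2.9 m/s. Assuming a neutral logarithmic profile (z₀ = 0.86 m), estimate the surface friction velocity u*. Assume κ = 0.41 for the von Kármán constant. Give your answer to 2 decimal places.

u* ≈ 0.45 m/s

Log law: V(z) = (u*/κ) · ln(z/z₀) ⇒ u* = κ · V / ln(z/z₀)
u* = 0.41 × 2.9 / ln(12.0/0.86) = 0.41 × 2.9 / 2.6357
   = 1.1890 / 2.6357 = 0.4511 m/s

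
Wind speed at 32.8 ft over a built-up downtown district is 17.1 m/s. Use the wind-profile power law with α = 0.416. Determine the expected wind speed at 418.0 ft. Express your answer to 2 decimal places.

Power-law profile: V₂ = V₁ · (z₂/z₁)^α
V₂ = 17.1 × (418.0/32.8)^0.416 = 17.1 × (12.7439)^0.416
    = 17.1 × 2.8827 = 49.2949 m/s

49.29 m/s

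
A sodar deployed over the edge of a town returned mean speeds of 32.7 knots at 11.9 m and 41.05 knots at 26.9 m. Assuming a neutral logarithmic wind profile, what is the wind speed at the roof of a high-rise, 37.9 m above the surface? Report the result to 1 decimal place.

Log law: V ∝ ln(z/z₀). From the pair, with r = V₁/V₂ = 0.79659,
ln z₀ = (ln z₁ − r·ln z₂)/(1 − r) = (2.4765 − 0.79659×3.2921)/0.20341 = -0.7174 → z₀ = 0.4880 m
V₃ = V₁ · ln(z₃/z₀)/ln(z₁/z₀) = 32.7 × 4.3524/3.1940 = 44.5598 knots

44.6 knots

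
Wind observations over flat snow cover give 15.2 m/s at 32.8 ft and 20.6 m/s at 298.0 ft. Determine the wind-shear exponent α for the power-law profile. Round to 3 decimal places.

Power law: V₂/V₁ = (z₂/z₁)^α ⇒ α = ln(V₂/V₁) / ln(z₂/z₁)
α = ln(20.6/15.2) / ln(298.0/32.8) = ln(1.3553) / ln(9.0854)
  = 0.30400 / 2.20666 = 0.13776

α ≈ 0.138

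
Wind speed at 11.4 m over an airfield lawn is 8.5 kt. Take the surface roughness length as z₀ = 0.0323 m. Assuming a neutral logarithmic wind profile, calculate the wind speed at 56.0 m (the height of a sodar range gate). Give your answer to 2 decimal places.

Log law: V(z) ∝ ln(z/z₀), so V₂/V₁ = ln(z₂/z₀) / ln(z₁/z₀).
ln(56.0/0.0323) = 7.4580, ln(11.4/0.0323) = 5.8663
V₂ = 8.5 × 7.4580/5.8663 = 8.5 × 1.2713 = 10.8064 kt

10.81 kt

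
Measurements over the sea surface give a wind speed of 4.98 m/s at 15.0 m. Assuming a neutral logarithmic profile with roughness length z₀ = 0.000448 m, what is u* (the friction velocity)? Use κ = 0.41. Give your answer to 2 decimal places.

Log law: V(z) = (u*/κ) · ln(z/z₀) ⇒ u* = κ · V / ln(z/z₀)
u* = 0.41 × 4.98 / ln(15.0/0.000448) = 0.41 × 4.98 / 10.4188
   = 2.0418 / 10.4188 = 0.1960 m/s

u* ≈ 0.20 m/s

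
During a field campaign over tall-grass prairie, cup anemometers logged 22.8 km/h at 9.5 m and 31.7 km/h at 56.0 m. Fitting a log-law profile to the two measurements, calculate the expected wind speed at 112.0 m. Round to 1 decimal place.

Log law: V ∝ ln(z/z₀). From the pair, with r = V₁/V₂ = 0.71924,
ln z₀ = (ln z₁ − r·ln z₂)/(1 − r) = (2.2513 − 0.71924×4.0254)/0.28076 = -2.2935 → z₀ = 0.1009 m
V₃ = V₁ · ln(z₃/z₀)/ln(z₁/z₀) = 22.8 × 7.0120/4.5448 = 35.1773 km/h

35.2 km/h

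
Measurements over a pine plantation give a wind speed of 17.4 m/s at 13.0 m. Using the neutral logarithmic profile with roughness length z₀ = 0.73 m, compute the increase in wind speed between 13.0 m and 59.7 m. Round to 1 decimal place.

Log law: V₂ = V₁ · ln(z₂/z₀)/ln(z₁/z₀) = 17.4 × 4.4040/2.8797 = 26.6109 m/s
ΔV = 26.6109 − 17.4 = 9.2109 m/s

9.2 m/s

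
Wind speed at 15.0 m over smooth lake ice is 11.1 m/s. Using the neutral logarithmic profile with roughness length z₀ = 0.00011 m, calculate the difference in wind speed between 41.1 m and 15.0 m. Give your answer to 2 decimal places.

0.95 m/s

Log law: V₂ = V₁ · ln(z₂/z₀)/ln(z₁/z₀) = 11.1 × 12.8310/11.8231 = 12.0463 m/s
ΔV = 12.0463 − 11.1 = 0.9463 m/s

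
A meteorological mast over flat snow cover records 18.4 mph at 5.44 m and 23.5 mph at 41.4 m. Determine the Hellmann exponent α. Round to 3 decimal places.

Power law: V₂/V₁ = (z₂/z₁)^α ⇒ α = ln(V₂/V₁) / ln(z₂/z₁)
α = ln(23.5/18.4) / ln(41.4/5.44) = ln(1.2772) / ln(7.6103)
  = 0.24465 / 2.02950 = 0.12055

α ≈ 0.121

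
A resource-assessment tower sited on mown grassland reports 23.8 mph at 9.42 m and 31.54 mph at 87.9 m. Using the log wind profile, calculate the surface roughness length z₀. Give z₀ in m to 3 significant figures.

Log law: V(z) ∝ ln(z/z₀). With r = V₁/V₂ = 23.8/31.54 = 0.75460,
r · ln(z₂/z₀) = ln(z₁/z₀) ⇒ ln z₀ = (ln z₁ − r·ln z₂)/(1 − r)
ln z₀ = (2.24284 − 0.75460×4.47620) / 0.24540 = -4.6246
z₀ = exp(-4.6246) = 0.009807 m

z₀ ≈ 0.00981 m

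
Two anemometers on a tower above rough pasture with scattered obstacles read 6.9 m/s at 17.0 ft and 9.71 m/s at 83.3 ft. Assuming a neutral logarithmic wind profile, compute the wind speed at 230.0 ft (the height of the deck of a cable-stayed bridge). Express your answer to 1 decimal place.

11.5 m/s

Log law: V ∝ ln(z/z₀). From the pair, with r = V₁/V₂ = 0.71061,
ln z₀ = (ln z₁ − r·ln z₂)/(1 − r) = (2.8332 − 0.71061×4.4224)/0.28939 = -1.0692 → z₀ = 0.3433 ft
V₃ = V₁ · ln(z₃/z₀)/ln(z₁/z₀) = 6.9 × 6.5073/3.9024 = 11.5058 m/s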